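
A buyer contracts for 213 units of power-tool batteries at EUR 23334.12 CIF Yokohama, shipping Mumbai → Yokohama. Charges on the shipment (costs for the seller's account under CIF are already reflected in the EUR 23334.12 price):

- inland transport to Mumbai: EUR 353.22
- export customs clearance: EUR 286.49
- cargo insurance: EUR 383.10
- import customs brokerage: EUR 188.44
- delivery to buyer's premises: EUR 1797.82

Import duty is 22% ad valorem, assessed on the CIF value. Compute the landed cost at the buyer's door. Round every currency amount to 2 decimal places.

Total landed cost: EUR 30453.89

CIF: the seller pays costs through ocean freight and marine insurance to the destination port.
Already in the invoice (seller's account under CIF): inland to port, export clearance, insurance — exclude.
The CIF price already equals the CIF value: 23334.12
Import duty = 23334.12 × 22% = 5133.51
Buyer bears: brokerage 188.44 + delivery 1797.82 + duty 5133.51 = 7119.77
Landed cost = invoice 23334.12 + 7119.77 = 30453.89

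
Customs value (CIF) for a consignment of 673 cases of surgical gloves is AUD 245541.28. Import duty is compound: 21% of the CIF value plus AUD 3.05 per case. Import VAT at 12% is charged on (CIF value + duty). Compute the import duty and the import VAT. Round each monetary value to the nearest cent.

Import duty: AUD 53616.32; import VAT: AUD 35898.91

Ad valorem component: 245541.28 × 21% = 51563.67
Specific component: 673 × 3.05 = 2052.65
Import duty = 51563.67 + 2052.65 = 53616.32
VAT base = CIF + duty = 245541.28 + 53616.32 = 299157.60
Import VAT = 299157.60 × 12% = 35898.91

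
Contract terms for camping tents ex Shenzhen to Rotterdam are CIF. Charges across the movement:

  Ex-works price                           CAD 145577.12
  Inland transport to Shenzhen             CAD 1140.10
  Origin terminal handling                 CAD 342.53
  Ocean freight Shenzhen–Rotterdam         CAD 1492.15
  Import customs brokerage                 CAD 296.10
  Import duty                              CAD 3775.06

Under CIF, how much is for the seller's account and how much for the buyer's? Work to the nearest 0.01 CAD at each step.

Seller: CAD 148551.90; buyer: CAD 4071.16

CIF: the seller pays costs through ocean freight and marine insurance to the destination port.
Seller's account: goods 145577.12 + inland to port 1140.10 + origin terminal 342.53 + freight 1492.15 = 148551.90
Buyer's account: brokerage 296.10 + duty 3775.06 = 4071.16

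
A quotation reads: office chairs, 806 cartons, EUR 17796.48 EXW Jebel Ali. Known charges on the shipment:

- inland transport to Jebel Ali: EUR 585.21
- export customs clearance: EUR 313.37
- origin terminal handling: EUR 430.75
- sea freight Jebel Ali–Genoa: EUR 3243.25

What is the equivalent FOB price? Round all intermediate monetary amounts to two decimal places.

FOB price: EUR 19125.81

Not relevant to the conversion: freight — on the buyer under both terms; not part of either seller's price.
From EXW to FOB, the seller additionally bears: inland to port, export clearance, origin terminal.
FOB price = 17796.48 + 585.21 + 313.37 + 430.75 = 19125.81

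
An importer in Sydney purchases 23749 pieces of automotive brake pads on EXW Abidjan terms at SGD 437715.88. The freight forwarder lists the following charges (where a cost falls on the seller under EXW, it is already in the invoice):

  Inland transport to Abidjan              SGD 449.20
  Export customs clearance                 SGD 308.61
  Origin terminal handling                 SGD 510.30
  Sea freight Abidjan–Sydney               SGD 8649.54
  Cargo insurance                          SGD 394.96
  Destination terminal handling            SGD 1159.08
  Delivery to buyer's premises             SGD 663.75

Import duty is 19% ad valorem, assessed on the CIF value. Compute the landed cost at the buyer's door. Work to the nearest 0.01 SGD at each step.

Total landed cost: SGD 534976.73

EXW: the seller makes goods available at their premises; the buyer bears all onward costs.
CIF value = EXW price + inland to port + export clearance + origin terminal + freight + insurance = 437715.88 + 449.20 + 308.61 + 510.30 + 8649.54 + 394.96 = 448028.49
Import duty = 448028.49 × 19% = 85125.41
Buyer bears: inland to port 449.20 + export clearance 308.61 + origin terminal 510.30 + freight 8649.54 + insurance 394.96 + destination terminal 1159.08 + delivery 663.75 + duty 85125.41 = 97260.85
Landed cost = invoice 437715.88 + 97260.85 = 534976.73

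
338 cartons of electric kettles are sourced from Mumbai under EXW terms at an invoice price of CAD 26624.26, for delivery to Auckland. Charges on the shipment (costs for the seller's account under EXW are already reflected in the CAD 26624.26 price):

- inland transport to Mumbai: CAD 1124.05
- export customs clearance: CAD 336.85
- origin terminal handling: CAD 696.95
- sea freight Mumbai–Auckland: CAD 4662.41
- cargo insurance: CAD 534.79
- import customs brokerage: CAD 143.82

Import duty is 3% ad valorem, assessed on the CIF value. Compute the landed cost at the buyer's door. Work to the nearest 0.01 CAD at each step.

Total landed cost: CAD 35142.51

EXW: the seller makes goods available at their premises; the buyer bears all onward costs.
CIF value = EXW price + inland to port + export clearance + origin terminal + freight + insurance = 26624.26 + 1124.05 + 336.85 + 696.95 + 4662.41 + 534.79 = 33979.31
Import duty = 33979.31 × 3% = 1019.38
Buyer bears: inland to port 1124.05 + export clearance 336.85 + origin terminal 696.95 + freight 4662.41 + insurance 534.79 + brokerage 143.82 + duty 1019.38 = 8518.25
Landed cost = invoice 26624.26 + 8518.25 = 35142.51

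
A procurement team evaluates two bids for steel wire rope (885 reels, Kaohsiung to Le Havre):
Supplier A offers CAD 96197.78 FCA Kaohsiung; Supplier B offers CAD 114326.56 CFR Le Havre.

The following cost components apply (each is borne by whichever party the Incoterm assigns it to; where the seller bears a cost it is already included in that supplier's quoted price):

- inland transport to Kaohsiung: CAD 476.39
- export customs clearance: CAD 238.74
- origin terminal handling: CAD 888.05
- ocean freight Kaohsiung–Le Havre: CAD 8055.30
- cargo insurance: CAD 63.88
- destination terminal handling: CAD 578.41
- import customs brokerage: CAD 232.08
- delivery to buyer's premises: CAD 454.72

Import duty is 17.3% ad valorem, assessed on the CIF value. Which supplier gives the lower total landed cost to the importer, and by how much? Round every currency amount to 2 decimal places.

Supplier A (FCA):
CIF value = FCA price + origin terminal + freight + insurance = 96197.78 + 888.05 + 8055.30 + 63.88 = 105205.01
Import duty = 105205.01 × 17.3% = 18200.47
Buyer bears (A): 888.05 + 8055.30 + 63.88 + 578.41 + 232.08 + 454.72 = 10272.44
Landed cost (A) = invoice 96197.78 + 10272.44 + duty 18200.47 = 124670.69
Supplier B (CFR):
CIF value = CFR price + insurance = 114326.56 + 63.88 = 114390.44
Import duty = 114390.44 × 17.3% = 19789.55
Buyer bears (B): 63.88 + 578.41 + 232.08 + 454.72 = 1329.09
Landed cost (B) = invoice 114326.56 + 1329.09 + duty 19789.55 = 135445.20
Difference = |124670.69 − 135445.20| = 10774.51

Supplier A is cheaper by CAD 10774.51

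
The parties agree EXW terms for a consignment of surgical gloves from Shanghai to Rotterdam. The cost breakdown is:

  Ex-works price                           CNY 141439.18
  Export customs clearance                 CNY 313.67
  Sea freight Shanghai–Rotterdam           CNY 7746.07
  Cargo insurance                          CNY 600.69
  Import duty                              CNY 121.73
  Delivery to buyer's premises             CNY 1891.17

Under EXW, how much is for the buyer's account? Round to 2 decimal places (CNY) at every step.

Buyer's account: CNY 10673.33

EXW: the seller makes goods available at their premises; the buyer bears all onward costs.
Seller's account: goods 141439.18 = 141439.18
Buyer's account: export clearance 313.67 + freight 7746.07 + insurance 600.69 + duty 121.73 + delivery 1891.17 = 10673.33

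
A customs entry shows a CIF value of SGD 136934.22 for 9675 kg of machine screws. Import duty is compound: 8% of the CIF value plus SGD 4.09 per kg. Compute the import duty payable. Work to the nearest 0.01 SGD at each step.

Import duty: SGD 50525.49

Ad valorem component: 136934.22 × 8% = 10954.74
Specific component: 9675 × 4.09 = 39570.75
Import duty = 10954.74 + 39570.75 = 50525.49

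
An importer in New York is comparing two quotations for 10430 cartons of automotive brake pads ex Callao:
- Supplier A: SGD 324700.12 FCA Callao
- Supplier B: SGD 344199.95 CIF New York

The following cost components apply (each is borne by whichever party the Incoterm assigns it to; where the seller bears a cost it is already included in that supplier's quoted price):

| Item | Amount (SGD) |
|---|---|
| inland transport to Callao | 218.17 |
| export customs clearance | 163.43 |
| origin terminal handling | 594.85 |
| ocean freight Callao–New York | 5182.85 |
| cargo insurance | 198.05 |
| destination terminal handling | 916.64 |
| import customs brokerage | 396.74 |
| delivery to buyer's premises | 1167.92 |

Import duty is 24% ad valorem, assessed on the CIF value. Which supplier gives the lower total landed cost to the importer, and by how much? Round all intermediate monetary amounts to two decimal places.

Supplier A (FCA):
CIF value = FCA price + origin terminal + freight + insurance = 324700.12 + 594.85 + 5182.85 + 198.05 = 330675.87
Import duty = 330675.87 × 24% = 79362.21
Buyer bears (A): 594.85 + 5182.85 + 198.05 + 916.64 + 396.74 + 1167.92 = 8457.05
Landed cost (A) = invoice 324700.12 + 8457.05 + duty 79362.21 = 412519.38
Supplier B (CIF):
The CIF price already equals the CIF value: 344199.95
Import duty = 344199.95 × 24% = 82607.99
Buyer bears (B): 916.64 + 396.74 + 1167.92 = 2481.30
Landed cost (B) = invoice 344199.95 + 2481.30 + duty 82607.99 = 429289.24
Difference = |412519.38 − 429289.24| = 16769.86

Supplier A is cheaper by SGD 16769.86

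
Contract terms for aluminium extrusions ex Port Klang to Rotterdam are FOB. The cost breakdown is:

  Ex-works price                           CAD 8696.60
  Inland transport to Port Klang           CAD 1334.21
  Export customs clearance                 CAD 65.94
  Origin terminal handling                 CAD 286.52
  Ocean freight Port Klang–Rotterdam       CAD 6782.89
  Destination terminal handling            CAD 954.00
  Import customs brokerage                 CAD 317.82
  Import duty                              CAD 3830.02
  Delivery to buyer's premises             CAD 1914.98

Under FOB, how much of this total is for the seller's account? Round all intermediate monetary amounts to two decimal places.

FOB: the seller bears costs until goods are on board at the origin port; the buyer bears freight, insurance and all costs thereafter.
Seller's account: goods 8696.60 + inland to port 1334.21 + export clearance 65.94 + origin terminal 286.52 = 10383.27
Buyer's account: freight 6782.89 + destination terminal 954.00 + brokerage 317.82 + duty 3830.02 + delivery 1914.98 = 13799.71

Seller's account: CAD 10383.27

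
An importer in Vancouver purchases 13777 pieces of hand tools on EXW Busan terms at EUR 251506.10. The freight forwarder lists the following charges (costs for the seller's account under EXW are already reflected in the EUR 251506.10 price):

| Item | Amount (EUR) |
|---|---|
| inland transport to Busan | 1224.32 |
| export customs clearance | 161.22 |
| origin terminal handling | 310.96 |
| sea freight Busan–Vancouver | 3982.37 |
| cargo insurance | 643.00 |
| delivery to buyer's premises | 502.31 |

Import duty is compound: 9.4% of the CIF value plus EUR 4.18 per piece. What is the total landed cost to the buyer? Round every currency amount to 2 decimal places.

EXW: the seller makes goods available at their premises; the buyer bears all onward costs.
CIF value = EXW price + inland to port + export clearance + origin terminal + freight + insurance = 251506.10 + 1224.32 + 161.22 + 310.96 + 3982.37 + 643.00 = 257827.97
Ad valorem component: 257827.97 × 9.4% = 24235.83
Specific component: 13777 × 4.18 = 57587.86
Import duty = 24235.83 + 57587.86 = 81823.69
Buyer bears: inland to port 1224.32 + export clearance 161.22 + origin terminal 310.96 + freight 3982.37 + insurance 643.00 + delivery 502.31 + duty 81823.69 = 88647.87
Landed cost = invoice 251506.10 + 88647.87 = 340153.97

Total landed cost: EUR 340153.97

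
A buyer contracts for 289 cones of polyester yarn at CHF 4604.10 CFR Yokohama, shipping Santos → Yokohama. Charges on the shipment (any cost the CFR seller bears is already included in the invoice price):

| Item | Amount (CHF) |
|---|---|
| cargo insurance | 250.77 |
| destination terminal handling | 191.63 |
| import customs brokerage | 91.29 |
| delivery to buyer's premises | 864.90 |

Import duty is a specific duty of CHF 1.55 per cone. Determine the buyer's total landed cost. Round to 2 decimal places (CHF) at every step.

CFR: the seller pays costs through ocean freight to the destination port, but not insurance.
CIF value = CFR price + insurance = 4604.10 + 250.77 = 4854.87
Import duty = 289 × 1.55 = 447.95
Buyer bears: insurance 250.77 + destination terminal 191.63 + brokerage 91.29 + delivery 864.90 + duty 447.95 = 1846.54
Landed cost = invoice 4604.10 + 1846.54 = 6450.64

Total landed cost: CHF 6450.64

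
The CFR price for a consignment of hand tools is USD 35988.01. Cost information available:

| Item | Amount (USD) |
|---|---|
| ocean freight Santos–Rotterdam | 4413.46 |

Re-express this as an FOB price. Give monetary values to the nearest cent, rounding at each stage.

FOB price: USD 31574.55

From CFR to FOB, the seller no longer bears: freight.
FOB price = 35988.01 − 4413.46 = 31574.55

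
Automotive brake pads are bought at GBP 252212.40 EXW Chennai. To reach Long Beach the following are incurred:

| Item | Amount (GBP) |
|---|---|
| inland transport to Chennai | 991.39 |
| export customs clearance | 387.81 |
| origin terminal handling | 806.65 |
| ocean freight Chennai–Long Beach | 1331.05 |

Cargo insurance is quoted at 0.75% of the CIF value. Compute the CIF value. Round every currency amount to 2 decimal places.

Let C be the CIF value. C = EXW price + pre-shipment costs + freight + 0.75% × C
C − 0.75% × C = 252212.40 + 991.39 + 387.81 + 806.65 + 1331.05
0.9925 × C = 255729.30
C = 255729.30 / 0.9925 = 257661.76
Insurance premium = 0.75% × 257661.76 = 1932.46

CIF value: GBP 257661.76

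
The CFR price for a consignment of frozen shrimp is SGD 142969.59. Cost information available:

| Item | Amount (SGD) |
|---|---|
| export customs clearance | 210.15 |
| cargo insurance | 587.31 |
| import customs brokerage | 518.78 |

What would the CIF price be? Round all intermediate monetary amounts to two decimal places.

CIF price: SGD 143556.90

Not relevant to the conversion: export clearance — on the seller under both CFR and CIF; already in the CFR price and stays in the CIF price. brokerage — on the buyer under both terms; not part of either seller's price.
From CFR to CIF, the seller additionally bears: insurance.
CIF price = 142969.59 + 587.31 = 143556.90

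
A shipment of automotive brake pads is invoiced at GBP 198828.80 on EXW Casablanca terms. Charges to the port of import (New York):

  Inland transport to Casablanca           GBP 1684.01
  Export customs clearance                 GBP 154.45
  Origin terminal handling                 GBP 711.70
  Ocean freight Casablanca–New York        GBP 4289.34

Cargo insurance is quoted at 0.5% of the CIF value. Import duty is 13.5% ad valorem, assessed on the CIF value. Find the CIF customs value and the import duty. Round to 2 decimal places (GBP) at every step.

CIF value: GBP 206701.81; import duty: GBP 27904.74

Let C be the CIF value. C = EXW price + pre-shipment costs + freight + 0.5% × C
C − 0.5% × C = 198828.80 + 1684.01 + 154.45 + 711.70 + 4289.34
0.995 × C = 205668.30
C = 205668.30 / 0.995 = 206701.81
Insurance premium = 0.5% × 206701.81 = 1033.51
Import duty = 206701.81 × 13.5% = 27904.74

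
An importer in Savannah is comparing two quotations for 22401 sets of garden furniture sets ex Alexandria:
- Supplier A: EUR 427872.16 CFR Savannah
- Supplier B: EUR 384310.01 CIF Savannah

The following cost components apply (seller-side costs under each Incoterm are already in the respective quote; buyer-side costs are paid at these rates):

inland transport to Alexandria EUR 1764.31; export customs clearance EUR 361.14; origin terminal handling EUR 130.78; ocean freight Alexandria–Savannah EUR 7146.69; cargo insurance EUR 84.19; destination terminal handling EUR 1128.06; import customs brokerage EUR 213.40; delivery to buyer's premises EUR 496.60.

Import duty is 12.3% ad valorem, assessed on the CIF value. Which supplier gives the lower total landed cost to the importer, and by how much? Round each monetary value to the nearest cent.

Supplier B is cheaper by EUR 49014.84

Supplier A (CFR):
CIF value = CFR price + insurance = 427872.16 + 84.19 = 427956.35
Import duty = 427956.35 × 12.3% = 52638.63
Buyer bears (A): 84.19 + 1128.06 + 213.40 + 496.60 = 1922.25
Landed cost (A) = invoice 427872.16 + 1922.25 + duty 52638.63 = 482433.04
Supplier B (CIF):
The CIF price already equals the CIF value: 384310.01
Import duty = 384310.01 × 12.3% = 47270.13
Buyer bears (B): 1128.06 + 213.40 + 496.60 = 1838.06
Landed cost (B) = invoice 384310.01 + 1838.06 + duty 47270.13 = 433418.20
Difference = |482433.04 − 433418.20| = 49014.84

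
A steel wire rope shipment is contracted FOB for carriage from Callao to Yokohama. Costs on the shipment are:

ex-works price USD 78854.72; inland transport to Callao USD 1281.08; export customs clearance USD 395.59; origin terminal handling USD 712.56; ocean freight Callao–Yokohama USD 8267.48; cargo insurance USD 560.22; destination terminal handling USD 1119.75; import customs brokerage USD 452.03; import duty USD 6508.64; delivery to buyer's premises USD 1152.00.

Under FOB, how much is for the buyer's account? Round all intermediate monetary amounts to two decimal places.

Buyer's account: USD 18060.12

FOB: the seller bears costs until goods are on board at the origin port; the buyer bears freight, insurance and all costs thereafter.
Seller's account: goods 78854.72 + inland to port 1281.08 + export clearance 395.59 + origin terminal 712.56 = 81243.95
Buyer's account: freight 8267.48 + insurance 560.22 + destination terminal 1119.75 + brokerage 452.03 + duty 6508.64 + delivery 1152.00 = 18060.12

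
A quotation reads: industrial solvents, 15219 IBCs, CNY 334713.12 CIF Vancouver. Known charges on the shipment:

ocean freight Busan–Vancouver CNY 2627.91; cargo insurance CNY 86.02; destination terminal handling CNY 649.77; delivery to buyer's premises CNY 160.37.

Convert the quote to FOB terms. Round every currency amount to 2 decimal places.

FOB price: CNY 331999.19

Not relevant to the conversion: delivery, destination terminal — on the buyer under both terms; not part of either seller's price.
From CIF to FOB, the seller no longer bears: freight, insurance.
FOB price = 334713.12 − 2627.91 − 86.02 = 331999.19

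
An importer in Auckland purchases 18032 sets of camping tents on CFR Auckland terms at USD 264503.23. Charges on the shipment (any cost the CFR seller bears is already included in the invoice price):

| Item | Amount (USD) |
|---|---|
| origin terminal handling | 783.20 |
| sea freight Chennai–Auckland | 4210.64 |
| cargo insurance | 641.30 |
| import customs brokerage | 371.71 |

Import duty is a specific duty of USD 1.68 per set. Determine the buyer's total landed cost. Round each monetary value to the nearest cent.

CFR: the seller pays costs through ocean freight to the destination port, but not insurance.
Already in the invoice (seller's account under CFR): origin terminal, freight — exclude.
CIF value = CFR price + insurance = 264503.23 + 641.30 = 265144.53
Import duty = 18032 × 1.68 = 30293.76
Buyer bears: insurance 641.30 + brokerage 371.71 + duty 30293.76 = 31306.77
Landed cost = invoice 264503.23 + 31306.77 = 295810.00

Total landed cost: USD 295810.00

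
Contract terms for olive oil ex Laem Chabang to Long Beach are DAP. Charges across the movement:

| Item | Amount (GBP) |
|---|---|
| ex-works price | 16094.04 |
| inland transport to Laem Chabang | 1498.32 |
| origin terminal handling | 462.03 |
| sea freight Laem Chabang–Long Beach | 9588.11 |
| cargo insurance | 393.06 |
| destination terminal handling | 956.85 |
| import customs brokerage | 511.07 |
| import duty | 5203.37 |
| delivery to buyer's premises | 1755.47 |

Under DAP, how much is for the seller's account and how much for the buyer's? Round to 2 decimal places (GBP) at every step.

DAP: the seller bears all costs to the named destination except import duty and clearance.
Seller's account: goods 16094.04 + inland to port 1498.32 + origin terminal 462.03 + freight 9588.11 + insurance 393.06 + destination terminal 956.85 + delivery 1755.47 = 30747.88
Buyer's account: brokerage 511.07 + duty 5203.37 = 5714.44

Seller: GBP 30747.88; buyer: GBP 5714.44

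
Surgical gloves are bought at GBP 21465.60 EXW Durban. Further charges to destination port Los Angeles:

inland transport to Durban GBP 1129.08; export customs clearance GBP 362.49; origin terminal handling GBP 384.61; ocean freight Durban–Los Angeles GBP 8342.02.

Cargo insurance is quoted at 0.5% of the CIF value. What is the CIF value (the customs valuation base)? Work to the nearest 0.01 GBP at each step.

CIF value: GBP 31843.02

Let C be the CIF value. C = EXW price + pre-shipment costs + freight + 0.5% × C
C − 0.5% × C = 21465.60 + 1129.08 + 362.49 + 384.61 + 8342.02
0.995 × C = 31683.80
C = 31683.80 / 0.995 = 31843.02
Insurance premium = 0.5% × 31843.02 = 159.22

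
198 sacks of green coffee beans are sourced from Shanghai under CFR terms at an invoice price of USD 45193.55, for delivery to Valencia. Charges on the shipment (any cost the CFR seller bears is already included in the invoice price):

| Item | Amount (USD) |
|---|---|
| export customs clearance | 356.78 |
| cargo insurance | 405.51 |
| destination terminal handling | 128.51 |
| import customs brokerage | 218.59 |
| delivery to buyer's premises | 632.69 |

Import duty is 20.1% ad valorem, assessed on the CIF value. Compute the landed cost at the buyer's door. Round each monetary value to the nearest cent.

Total landed cost: USD 55744.26

CFR: the seller pays costs through ocean freight to the destination port, but not insurance.
Already in the invoice (seller's account under CFR): export clearance — exclude.
CIF value = CFR price + insurance = 45193.55 + 405.51 = 45599.06
Import duty = 45599.06 × 20.1% = 9165.41
Buyer bears: insurance 405.51 + destination terminal 128.51 + brokerage 218.59 + delivery 632.69 + duty 9165.41 = 10550.71
Landed cost = invoice 45193.55 + 10550.71 = 55744.26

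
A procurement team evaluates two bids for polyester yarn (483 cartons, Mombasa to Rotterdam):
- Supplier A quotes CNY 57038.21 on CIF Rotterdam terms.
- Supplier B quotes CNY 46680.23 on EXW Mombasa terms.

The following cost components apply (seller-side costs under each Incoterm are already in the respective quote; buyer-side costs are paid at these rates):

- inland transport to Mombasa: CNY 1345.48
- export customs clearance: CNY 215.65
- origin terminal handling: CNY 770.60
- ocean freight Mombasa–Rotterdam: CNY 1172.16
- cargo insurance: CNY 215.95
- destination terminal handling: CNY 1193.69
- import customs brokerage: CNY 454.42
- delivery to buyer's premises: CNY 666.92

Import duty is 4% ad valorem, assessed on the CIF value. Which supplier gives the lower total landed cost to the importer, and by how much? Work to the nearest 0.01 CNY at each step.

Supplier A (CIF):
The CIF price already equals the CIF value: 57038.21
Import duty = 57038.21 × 4% = 2281.53
Buyer bears (A): 1193.69 + 454.42 + 666.92 = 2315.03
Landed cost (A) = invoice 57038.21 + 2315.03 + duty 2281.53 = 61634.77
Supplier B (EXW):
CIF value = EXW price + inland to port + export clearance + origin terminal + freight + insurance = 46680.23 + 1345.48 + 215.65 + 770.60 + 1172.16 + 215.95 = 50400.07
Import duty = 50400.07 × 4% = 2016.00
Buyer bears (B): 1345.48 + 215.65 + 770.60 + 1172.16 + 215.95 + 1193.69 + 454.42 + 666.92 = 6034.87
Landed cost (B) = invoice 46680.23 + 6034.87 + duty 2016.00 = 54731.10
Difference = |61634.77 − 54731.10| = 6903.67

Supplier B is cheaper by CNY 6903.67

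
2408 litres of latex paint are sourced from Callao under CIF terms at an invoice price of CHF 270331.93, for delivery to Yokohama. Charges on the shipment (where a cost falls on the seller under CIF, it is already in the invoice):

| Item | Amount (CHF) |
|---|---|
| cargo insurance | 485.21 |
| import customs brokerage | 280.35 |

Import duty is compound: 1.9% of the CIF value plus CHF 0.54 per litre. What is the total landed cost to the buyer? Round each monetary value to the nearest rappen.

Total landed cost: CHF 277048.91

CIF: the seller pays costs through ocean freight and marine insurance to the destination port.
Already in the invoice (seller's account under CIF): insurance — exclude.
The CIF price already equals the CIF value: 270331.93
Ad valorem component: 270331.93 × 1.9% = 5136.31
Specific component: 2408 × 0.54 = 1300.32
Import duty = 5136.31 + 1300.32 = 6436.63
Buyer bears: brokerage 280.35 + duty 6436.63 = 6716.98
Landed cost = invoice 270331.93 + 6716.98 = 277048.91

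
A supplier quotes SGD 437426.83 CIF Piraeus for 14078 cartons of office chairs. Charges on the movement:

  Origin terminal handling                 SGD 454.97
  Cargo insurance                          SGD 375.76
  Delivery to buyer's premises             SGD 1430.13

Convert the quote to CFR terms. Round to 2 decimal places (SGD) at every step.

Not relevant to the conversion: origin terminal — on the seller under both CIF and CFR; already in the CIF price and stays in the CFR price. delivery — on the buyer under both terms; not part of either seller's price.
From CIF to CFR, the seller no longer bears: insurance.
CFR price = 437426.83 − 375.76 = 437051.07

CFR price: SGD 437051.07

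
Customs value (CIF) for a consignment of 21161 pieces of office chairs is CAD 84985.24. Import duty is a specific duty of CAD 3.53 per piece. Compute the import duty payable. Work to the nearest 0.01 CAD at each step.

Import duty = 21161 × 3.53 = 74698.33

Import duty: CAD 74698.33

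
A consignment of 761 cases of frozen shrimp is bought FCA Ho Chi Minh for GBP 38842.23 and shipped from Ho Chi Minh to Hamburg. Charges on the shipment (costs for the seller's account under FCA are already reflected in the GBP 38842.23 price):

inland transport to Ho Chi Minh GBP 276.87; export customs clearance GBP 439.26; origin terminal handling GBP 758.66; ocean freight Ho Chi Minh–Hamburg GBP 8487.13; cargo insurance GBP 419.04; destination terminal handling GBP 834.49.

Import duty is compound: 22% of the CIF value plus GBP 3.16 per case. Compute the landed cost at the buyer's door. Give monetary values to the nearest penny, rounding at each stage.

Total landed cost: GBP 62417.86

FCA: the seller delivers export-cleared goods to the carrier; the buyer bears costs from that point.
Already in the invoice (seller's account under FCA): inland to port, export clearance — exclude.
CIF value = FCA price + origin terminal + freight + insurance = 38842.23 + 758.66 + 8487.13 + 419.04 = 48507.06
Ad valorem component: 48507.06 × 22% = 10671.55
Specific component: 761 × 3.16 = 2404.76
Import duty = 10671.55 + 2404.76 = 13076.31
Buyer bears: origin terminal 758.66 + freight 8487.13 + insurance 419.04 + destination terminal 834.49 + duty 13076.31 = 23575.63
Landed cost = invoice 38842.23 + 23575.63 = 62417.86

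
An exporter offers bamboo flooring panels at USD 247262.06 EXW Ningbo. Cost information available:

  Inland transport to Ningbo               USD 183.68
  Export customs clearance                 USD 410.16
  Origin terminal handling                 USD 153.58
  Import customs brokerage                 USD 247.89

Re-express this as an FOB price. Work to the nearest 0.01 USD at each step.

Not relevant to the conversion: brokerage — on the buyer under both terms; not part of either seller's price.
From EXW to FOB, the seller additionally bears: inland to port, export clearance, origin terminal.
FOB price = 247262.06 + 183.68 + 410.16 + 153.58 = 248009.48

FOB price: USD 248009.48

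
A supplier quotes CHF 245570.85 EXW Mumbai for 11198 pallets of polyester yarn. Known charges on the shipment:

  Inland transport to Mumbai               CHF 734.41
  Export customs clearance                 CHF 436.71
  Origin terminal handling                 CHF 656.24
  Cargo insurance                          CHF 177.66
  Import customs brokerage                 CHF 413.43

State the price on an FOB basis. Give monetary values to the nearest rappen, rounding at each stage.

Not relevant to the conversion: brokerage, insurance — on the buyer under both terms; not part of either seller's price.
From EXW to FOB, the seller additionally bears: inland to port, export clearance, origin terminal.
FOB price = 245570.85 + 734.41 + 436.71 + 656.24 = 247398.21

FOB price: CHF 247398.21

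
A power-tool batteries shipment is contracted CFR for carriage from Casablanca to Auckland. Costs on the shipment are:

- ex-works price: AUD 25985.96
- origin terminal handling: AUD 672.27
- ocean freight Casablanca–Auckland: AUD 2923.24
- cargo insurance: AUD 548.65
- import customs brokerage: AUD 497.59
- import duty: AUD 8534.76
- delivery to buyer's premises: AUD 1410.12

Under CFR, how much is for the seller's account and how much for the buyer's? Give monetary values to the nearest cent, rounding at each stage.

CFR: the seller pays costs through ocean freight to the destination port, but not insurance.
Seller's account: goods 25985.96 + origin terminal 672.27 + freight 2923.24 = 29581.47
Buyer's account: insurance 548.65 + brokerage 497.59 + duty 8534.76 + delivery 1410.12 = 10991.12

Seller: AUD 29581.47; buyer: AUD 10991.12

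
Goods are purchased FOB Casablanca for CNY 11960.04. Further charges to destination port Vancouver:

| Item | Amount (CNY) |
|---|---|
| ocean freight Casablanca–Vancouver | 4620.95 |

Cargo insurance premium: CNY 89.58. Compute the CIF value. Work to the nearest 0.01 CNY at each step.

CIF value: CNY 16670.57

CIF = FOB price + freight + insurance
CIF = 11960.04 + 4620.95 + 89.58 = 16670.57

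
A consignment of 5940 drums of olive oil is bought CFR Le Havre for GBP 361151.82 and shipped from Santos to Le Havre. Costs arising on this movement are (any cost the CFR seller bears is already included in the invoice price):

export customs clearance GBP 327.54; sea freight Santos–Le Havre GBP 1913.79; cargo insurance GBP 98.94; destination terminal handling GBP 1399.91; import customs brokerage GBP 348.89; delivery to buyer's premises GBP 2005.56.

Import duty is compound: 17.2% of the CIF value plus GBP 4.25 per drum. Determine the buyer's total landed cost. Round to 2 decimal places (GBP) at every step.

CFR: the seller pays costs through ocean freight to the destination port, but not insurance.
Already in the invoice (seller's account under CFR): export clearance, freight — exclude.
CIF value = CFR price + insurance = 361151.82 + 98.94 = 361250.76
Ad valorem component: 361250.76 × 17.2% = 62135.13
Specific component: 5940 × 4.25 = 25245.00
Import duty = 62135.13 + 25245.00 = 87380.13
Buyer bears: insurance 98.94 + destination terminal 1399.91 + brokerage 348.89 + delivery 2005.56 + duty 87380.13 = 91233.43
Landed cost = invoice 361151.82 + 91233.43 = 452385.25

Total landed cost: GBP 452385.25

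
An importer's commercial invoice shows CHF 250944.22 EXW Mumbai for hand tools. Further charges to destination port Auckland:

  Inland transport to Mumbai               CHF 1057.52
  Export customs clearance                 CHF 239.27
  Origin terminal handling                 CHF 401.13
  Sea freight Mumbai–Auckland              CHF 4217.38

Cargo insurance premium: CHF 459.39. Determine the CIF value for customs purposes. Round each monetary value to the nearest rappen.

CIF = EXW price + pre-shipment costs + freight + insurance
CIF = 250944.22 + 1057.52 + 239.27 + 401.13 + 4217.38 + 459.39 = 257318.91

CIF value: CHF 257318.91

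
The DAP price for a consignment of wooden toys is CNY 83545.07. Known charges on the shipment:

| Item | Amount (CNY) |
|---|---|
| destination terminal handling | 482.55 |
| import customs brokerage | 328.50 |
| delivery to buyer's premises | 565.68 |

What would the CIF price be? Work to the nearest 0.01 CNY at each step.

CIF price: CNY 82496.84

Not relevant to the conversion: brokerage — on the buyer under both terms; not part of either seller's price.
From DAP to CIF, the seller no longer bears: destination terminal, delivery.
CIF price = 83545.07 − 482.55 − 565.68 = 82496.84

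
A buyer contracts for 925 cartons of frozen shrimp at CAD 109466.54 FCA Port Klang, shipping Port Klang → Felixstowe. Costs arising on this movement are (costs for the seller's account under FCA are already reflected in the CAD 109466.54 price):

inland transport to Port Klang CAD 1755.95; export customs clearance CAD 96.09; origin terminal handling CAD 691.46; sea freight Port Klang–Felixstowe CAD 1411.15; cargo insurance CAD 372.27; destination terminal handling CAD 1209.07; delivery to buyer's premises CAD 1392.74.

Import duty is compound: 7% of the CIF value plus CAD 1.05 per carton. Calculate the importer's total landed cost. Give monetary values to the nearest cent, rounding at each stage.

Total landed cost: CAD 123350.38

FCA: the seller delivers export-cleared goods to the carrier; the buyer bears costs from that point.
Already in the invoice (seller's account under FCA): inland to port, export clearance — exclude.
CIF value = FCA price + origin terminal + freight + insurance = 109466.54 + 691.46 + 1411.15 + 372.27 = 111941.42
Ad valorem component: 111941.42 × 7% = 7835.90
Specific component: 925 × 1.05 = 971.25
Import duty = 7835.90 + 971.25 = 8807.15
Buyer bears: origin terminal 691.46 + freight 1411.15 + insurance 372.27 + destination terminal 1209.07 + delivery 1392.74 + duty 8807.15 = 13883.84
Landed cost = invoice 109466.54 + 13883.84 = 123350.38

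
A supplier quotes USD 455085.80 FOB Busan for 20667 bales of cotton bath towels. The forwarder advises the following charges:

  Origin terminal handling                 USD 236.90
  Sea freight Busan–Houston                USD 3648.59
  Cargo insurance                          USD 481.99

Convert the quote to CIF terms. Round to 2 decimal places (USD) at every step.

CIF price: USD 459216.38

Not relevant to the conversion: origin terminal — on the seller under both FOB and CIF; already in the FOB price and stays in the CIF price.
From FOB to CIF, the seller additionally bears: freight, insurance.
CIF price = 455085.80 + 3648.59 + 481.99 = 459216.38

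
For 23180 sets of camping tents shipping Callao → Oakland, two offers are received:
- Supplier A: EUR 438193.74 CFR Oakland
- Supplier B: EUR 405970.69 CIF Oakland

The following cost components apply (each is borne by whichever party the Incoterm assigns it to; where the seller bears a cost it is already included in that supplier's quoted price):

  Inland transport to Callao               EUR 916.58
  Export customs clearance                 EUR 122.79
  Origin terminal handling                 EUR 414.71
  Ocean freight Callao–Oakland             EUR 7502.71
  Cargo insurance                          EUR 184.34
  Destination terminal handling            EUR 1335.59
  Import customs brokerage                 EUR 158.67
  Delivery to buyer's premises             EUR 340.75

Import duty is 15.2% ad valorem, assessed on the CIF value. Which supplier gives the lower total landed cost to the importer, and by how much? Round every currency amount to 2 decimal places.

Supplier A (CFR):
CIF value = CFR price + insurance = 438193.74 + 184.34 = 438378.08
Import duty = 438378.08 × 15.2% = 66633.47
Buyer bears (A): 184.34 + 1335.59 + 158.67 + 340.75 = 2019.35
Landed cost (A) = invoice 438193.74 + 2019.35 + duty 66633.47 = 506846.56
Supplier B (CIF):
The CIF price already equals the CIF value: 405970.69
Import duty = 405970.69 × 15.2% = 61707.54
Buyer bears (B): 1335.59 + 158.67 + 340.75 = 1835.01
Landed cost (B) = invoice 405970.69 + 1835.01 + duty 61707.54 = 469513.24
Difference = |506846.56 − 469513.24| = 37333.32

Supplier B is cheaper by EUR 37333.32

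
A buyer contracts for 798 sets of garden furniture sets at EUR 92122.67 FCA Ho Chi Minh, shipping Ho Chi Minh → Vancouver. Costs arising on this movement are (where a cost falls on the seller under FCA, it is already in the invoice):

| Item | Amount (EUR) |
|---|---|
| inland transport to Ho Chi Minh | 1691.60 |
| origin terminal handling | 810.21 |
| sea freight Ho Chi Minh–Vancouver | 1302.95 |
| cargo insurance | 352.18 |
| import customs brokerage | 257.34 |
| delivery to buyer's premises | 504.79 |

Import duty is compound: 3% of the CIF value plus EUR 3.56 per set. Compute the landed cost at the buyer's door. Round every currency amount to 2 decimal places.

Total landed cost: EUR 101028.66

FCA: the seller delivers export-cleared goods to the carrier; the buyer bears costs from that point.
Already in the invoice (seller's account under FCA): inland to port — exclude.
CIF value = FCA price + origin terminal + freight + insurance = 92122.67 + 810.21 + 1302.95 + 352.18 = 94588.01
Ad valorem component: 94588.01 × 3% = 2837.64
Specific component: 798 × 3.56 = 2840.88
Import duty = 2837.64 + 2840.88 = 5678.52
Buyer bears: origin terminal 810.21 + freight 1302.95 + insurance 352.18 + brokerage 257.34 + delivery 504.79 + duty 5678.52 = 8905.99
Landed cost = invoice 92122.67 + 8905.99 = 101028.66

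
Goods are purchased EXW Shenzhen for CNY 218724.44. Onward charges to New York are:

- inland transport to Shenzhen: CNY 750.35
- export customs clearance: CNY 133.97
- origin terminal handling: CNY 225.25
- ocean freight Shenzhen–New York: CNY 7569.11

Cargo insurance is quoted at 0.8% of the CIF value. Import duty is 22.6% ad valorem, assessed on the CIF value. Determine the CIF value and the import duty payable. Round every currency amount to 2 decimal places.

Let C be the CIF value. C = EXW price + pre-shipment costs + freight + 0.8% × C
C − 0.8% × C = 218724.44 + 750.35 + 133.97 + 225.25 + 7569.11
0.992 × C = 227403.12
C = 227403.12 / 0.992 = 229237.02
Insurance premium = 0.8% × 229237.02 = 1833.90
Import duty = 229237.02 × 22.6% = 51807.57

CIF value: CNY 229237.02; import duty: CNY 51807.57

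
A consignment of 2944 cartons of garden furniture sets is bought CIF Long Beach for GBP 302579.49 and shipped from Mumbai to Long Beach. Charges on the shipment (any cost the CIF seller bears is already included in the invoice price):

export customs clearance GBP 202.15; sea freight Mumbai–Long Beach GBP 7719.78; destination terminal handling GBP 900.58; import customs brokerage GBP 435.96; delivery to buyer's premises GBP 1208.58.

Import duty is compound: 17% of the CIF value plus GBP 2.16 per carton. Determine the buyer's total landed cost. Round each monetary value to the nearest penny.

CIF: the seller pays costs through ocean freight and marine insurance to the destination port.
Already in the invoice (seller's account under CIF): export clearance, freight — exclude.
The CIF price already equals the CIF value: 302579.49
Ad valorem component: 302579.49 × 17% = 51438.51
Specific component: 2944 × 2.16 = 6359.04
Import duty = 51438.51 + 6359.04 = 57797.55
Buyer bears: destination terminal 900.58 + brokerage 435.96 + delivery 1208.58 + duty 57797.55 = 60342.67
Landed cost = invoice 302579.49 + 60342.67 = 362922.16

Total landed cost: GBP 362922.16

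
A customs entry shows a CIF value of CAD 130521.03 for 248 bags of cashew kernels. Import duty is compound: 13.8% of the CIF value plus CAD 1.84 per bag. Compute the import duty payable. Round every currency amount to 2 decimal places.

Ad valorem component: 130521.03 × 13.8% = 18011.90
Specific component: 248 × 1.84 = 456.32
Import duty = 18011.90 + 456.32 = 18468.22

Import duty: CAD 18468.22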